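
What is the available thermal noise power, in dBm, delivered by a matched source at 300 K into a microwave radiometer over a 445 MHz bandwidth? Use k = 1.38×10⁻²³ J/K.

P_n = kTB = 1.38×10⁻²³ × 300 × 4.45×10⁸ = 1.84×10⁻¹² W
In dBm: 10 log₁₀(1.84×10⁻¹² / 10⁻³) = −87.3 dBm

−87.3 dBm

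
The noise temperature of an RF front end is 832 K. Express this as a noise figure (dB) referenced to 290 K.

F = 1 + T_e/T₀ = 1 + 832/290 = 3.86897
NF = 10 log₁₀(3.86897) = 5.88 dB

5.88 dB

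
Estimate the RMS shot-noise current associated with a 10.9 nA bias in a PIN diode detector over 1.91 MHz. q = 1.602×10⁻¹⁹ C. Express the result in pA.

81.7 pA

I_n = √(2qI·B)
2qI·B = 2 × 1.602×10⁻¹⁹ × 1.09×10⁻⁸ × 1.91×10⁶ = 6.67×10⁻²¹ A²
I_n = √(6.67×10⁻²¹) = 8.17×10⁻¹¹ A = 81.7 pA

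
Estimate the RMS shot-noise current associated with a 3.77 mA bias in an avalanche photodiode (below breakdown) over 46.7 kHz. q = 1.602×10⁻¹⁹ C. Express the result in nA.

I_n = √(2qI·B)
2qI·B = 2 × 1.602×10⁻¹⁹ × 3.77×10⁻³ × 4.67×10⁴ = 5.64×10⁻¹⁷ A²
I_n = √(5.64×10⁻¹⁷) = 7.51×10⁻⁹ A = 7.51 nA

7.51 nA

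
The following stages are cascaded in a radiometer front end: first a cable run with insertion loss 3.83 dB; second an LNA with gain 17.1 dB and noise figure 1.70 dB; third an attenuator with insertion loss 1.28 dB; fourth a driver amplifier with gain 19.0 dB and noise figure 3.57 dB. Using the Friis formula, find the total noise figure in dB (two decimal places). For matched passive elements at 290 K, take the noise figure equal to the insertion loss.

5.65 dB

Convert to linear (a loss of L dB is a gain of −L dB): F_i = 10^(NF_i/10), G_i = 10^(G_i,dB/10)
  Stage 1: F_1 = 10^(3.83/10) = 2.415, G_1 = 10^(−3.83/10) = 0.4140
  Stage 2: F_2 = 10^(1.70/10) = 1.479, G_2 = 10^(17.1/10) = 51.29
  Stage 3: F_3 = 10^(1.28/10) = 1.343, G_3 = 10^(−1.28/10) = 0.7447
  Stage 4: F_4 = 10^(3.57/10) = 2.275, G_4 = 10^(19.0/10) = 79.43
Friis cascade:
  F = 2.415 + (1.479 − 1)/0.4140 + (1.343 − 1)/21.23 + (2.275 − 1)/15.81 = 3.670
NF = 10 log₁₀(3.670) = 5.65 dB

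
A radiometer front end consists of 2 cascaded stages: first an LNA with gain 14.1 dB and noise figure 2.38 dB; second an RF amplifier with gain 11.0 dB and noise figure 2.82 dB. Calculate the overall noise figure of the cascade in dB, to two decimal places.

Convert to linear (a loss of L dB is a gain of −L dB): F_i = 10^(NF_i/10), G_i = 10^(G_i,dB/10)
  Stage 1: F_1 = 10^(2.38/10) = 1.730, G_1 = 10^(14.1/10) = 25.70
  Stage 2: F_2 = 10^(2.82/10) = 1.914, G_2 = 10^(11.0/10) = 12.59
Friis cascade:
  F = 1.730 + (1.914 − 1)/25.70 = 1.765
NF = 10 log₁₀(1.765) = 2.47 dB

2.47 dB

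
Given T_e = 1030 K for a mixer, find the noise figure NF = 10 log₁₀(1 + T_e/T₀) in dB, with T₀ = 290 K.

F = 1 + T_e/T₀ = 1 + 1030/290 = 4.55172
NF = 10 log₁₀(4.55172) = 6.58 dB

6.58 dB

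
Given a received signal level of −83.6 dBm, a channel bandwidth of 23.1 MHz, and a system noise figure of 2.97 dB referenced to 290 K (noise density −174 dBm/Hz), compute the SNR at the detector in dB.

Noise floor: N = −174 + 10 log₁₀(B) + NF
10 log₁₀(2.31×10⁷) = 73.64 dB
N = −174 + 73.64 + 2.97 = −97.39 dBm
SNR = P_sig − N = −83.6 − (−97.39) = 13.79 dB → 13.8 dB

13.8 dB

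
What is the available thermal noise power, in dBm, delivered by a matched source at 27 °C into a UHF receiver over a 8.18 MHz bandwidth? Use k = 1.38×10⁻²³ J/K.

−104.7 dBm

T = 27 °C + 273.15 = 300.15 K
P_n = kTB = 1.38×10⁻²³ × 300.15 × 8.18×10⁶ = 3.39×10⁻¹⁴ W
In dBm: 10 log₁₀(3.39×10⁻¹⁴ / 10⁻³) = −104.7 dBm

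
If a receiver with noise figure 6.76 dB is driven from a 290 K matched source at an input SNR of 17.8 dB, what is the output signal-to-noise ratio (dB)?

11.04 dB

By definition F = SNR_in/SNR_out, so in dB: SNR_out = SNR_in − NF
SNR_out = 17.8 − 6.76 = 11.04 dB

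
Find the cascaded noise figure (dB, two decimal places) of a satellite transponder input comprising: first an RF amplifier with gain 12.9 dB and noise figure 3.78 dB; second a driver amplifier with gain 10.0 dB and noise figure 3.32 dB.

Convert to linear (a loss of L dB is a gain of −L dB): F_i = 10^(NF_i/10), G_i = 10^(G_i,dB/10)
  Stage 1: F_1 = 10^(3.78/10) = 2.388, G_1 = 10^(12.9/10) = 19.50
  Stage 2: F_2 = 10^(3.32/10) = 2.148, G_2 = 10^(10.0/10) = 10.00
Friis cascade:
  F = 2.388 + (2.148 − 1)/19.50 = 2.447
NF = 10 log₁₀(2.447) = 3.89 dB

3.89 dB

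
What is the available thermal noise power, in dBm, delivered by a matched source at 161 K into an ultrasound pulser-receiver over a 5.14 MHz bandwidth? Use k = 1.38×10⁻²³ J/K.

P_n = kTB = 1.38×10⁻²³ × 161 × 5.14×10⁶ = 1.14×10⁻¹⁴ W
In dBm: 10 log₁₀(1.14×10⁻¹⁴ / 10⁻³) = −109.4 dBm

−109.4 dBm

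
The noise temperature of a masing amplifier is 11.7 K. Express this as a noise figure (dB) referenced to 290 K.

F = 1 + T_e/T₀ = 1 + 11.7/290 = 1.04034
NF = 10 log₁₀(1.04034) = 0.172 dB

0.172 dB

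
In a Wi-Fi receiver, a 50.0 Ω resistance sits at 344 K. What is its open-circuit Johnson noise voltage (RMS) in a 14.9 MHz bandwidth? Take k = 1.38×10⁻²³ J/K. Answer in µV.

3.76 µV

V_n = √(4kTRB)
4kTRB = 4 × 1.38×10⁻²³ × 344 × 5.00×10¹ × 1.49×10⁷ = 1.41×10⁻¹¹ V²
V_n = √(1.41×10⁻¹¹) = 3.76×10⁻⁶ V = 3.76 µV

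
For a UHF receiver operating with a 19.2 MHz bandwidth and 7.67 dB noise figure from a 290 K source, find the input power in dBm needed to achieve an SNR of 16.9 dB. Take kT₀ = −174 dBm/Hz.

Sensitivity = −174 + 10 log₁₀(B) + NF + SNR_min
= −174 + 72.83 + 7.67 + 16.9
= −76.60 dBm → −76.6 dBm

−76.6 dBm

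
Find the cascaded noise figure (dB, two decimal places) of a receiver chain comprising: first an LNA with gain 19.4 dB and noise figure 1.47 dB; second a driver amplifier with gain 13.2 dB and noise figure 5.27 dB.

Convert to linear (a loss of L dB is a gain of −L dB): F_i = 10^(NF_i/10), G_i = 10^(G_i,dB/10)
  Stage 1: F_1 = 10^(1.47/10) = 1.403, G_1 = 10^(19.4/10) = 87.10
  Stage 2: F_2 = 10^(5.27/10) = 3.365, G_2 = 10^(13.2/10) = 20.89
Friis cascade:
  F = 1.403 + (3.365 − 1)/87.10 = 1.430
NF = 10 log₁₀(1.430) = 1.55 dB

1.55 dB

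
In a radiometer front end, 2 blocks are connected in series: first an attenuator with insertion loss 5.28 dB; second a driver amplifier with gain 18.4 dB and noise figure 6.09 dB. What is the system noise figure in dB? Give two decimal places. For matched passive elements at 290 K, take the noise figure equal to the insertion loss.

Convert to linear (a loss of L dB is a gain of −L dB): F_i = 10^(NF_i/10), G_i = 10^(G_i,dB/10)
  Stage 1: F_1 = 10^(5.28/10) = 3.373, G_1 = 10^(−5.28/10) = 0.2965
  Stage 2: F_2 = 10^(6.09/10) = 4.064, G_2 = 10^(18.4/10) = 69.18
Friis cascade:
  F = 3.373 + (4.064 − 1)/0.2965 = 13.71
NF = 10 log₁₀(13.71) = 11.37 dB

11.37 dB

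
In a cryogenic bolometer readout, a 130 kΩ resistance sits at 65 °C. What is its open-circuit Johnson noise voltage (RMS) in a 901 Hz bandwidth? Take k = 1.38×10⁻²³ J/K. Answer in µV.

1.48 µV

T = 65 °C + 273.15 = 338.15 K
V_n = √(4kTRB)
4kTRB = 4 × 1.38×10⁻²³ × 338.15 × 1.30×10⁵ × 9.01×10² = 2.19×10⁻¹² V²
V_n = √(2.19×10⁻¹²) = 1.48×10⁻⁶ V = 1.48 µV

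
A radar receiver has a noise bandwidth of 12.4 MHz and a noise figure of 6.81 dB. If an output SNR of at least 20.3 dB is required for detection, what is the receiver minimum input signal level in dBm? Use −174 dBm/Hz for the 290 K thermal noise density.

−76.0 dBm

Sensitivity = −174 + 10 log₁₀(B) + NF + SNR_min
= −174 + 70.93 + 6.81 + 20.3
= −75.96 dBm → −76.0 dBm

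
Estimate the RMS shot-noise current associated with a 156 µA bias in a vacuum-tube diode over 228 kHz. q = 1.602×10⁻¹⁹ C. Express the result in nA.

I_n = √(2qI·B)
2qI·B = 2 × 1.602×10⁻¹⁹ × 1.56×10⁻⁴ × 2.28×10⁵ = 1.14×10⁻¹⁷ A²
I_n = √(1.14×10⁻¹⁷) = 3.38×10⁻⁹ A = 3.38 nA

3.38 nA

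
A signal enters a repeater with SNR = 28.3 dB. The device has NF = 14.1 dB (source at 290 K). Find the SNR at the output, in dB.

14.2 dB

By definition F = SNR_in/SNR_out, so in dB: SNR_out = SNR_in − NF
SNR_out = 28.3 − 14.1 = 14.2 dB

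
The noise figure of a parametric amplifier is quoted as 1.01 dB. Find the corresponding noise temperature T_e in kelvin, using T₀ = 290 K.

75.9 K

F = 10^(1.01/10) = 1.26183
T_e = (F − 1)·T₀ = (1.26183 − 1) × 290 = 75.9 K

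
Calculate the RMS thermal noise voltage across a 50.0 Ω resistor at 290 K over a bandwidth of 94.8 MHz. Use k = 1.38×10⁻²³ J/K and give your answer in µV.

8.71 µV

V_n = √(4kTRB)
4kTRB = 4 × 1.38×10⁻²³ × 290 × 5.00×10¹ × 9.48×10⁷ = 7.59×10⁻¹¹ V²
V_n = √(7.59×10⁻¹¹) = 8.71×10⁻⁶ V = 8.71 µV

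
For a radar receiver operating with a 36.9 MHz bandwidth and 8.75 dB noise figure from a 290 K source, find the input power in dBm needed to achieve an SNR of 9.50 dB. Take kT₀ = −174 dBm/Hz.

Sensitivity = −174 + 10 log₁₀(B) + NF + SNR_min
= −174 + 75.67 + 8.75 + 9.50
= −80.08 dBm → −80.1 dBm

−80.1 dBm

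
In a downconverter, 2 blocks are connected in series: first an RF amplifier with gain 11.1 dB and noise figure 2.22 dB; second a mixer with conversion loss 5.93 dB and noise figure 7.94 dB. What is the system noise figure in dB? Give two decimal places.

3.17 dB

Convert to linear (a loss of L dB is a gain of −L dB): F_i = 10^(NF_i/10), G_i = 10^(G_i,dB/10)
  Stage 1: F_1 = 10^(2.22/10) = 1.667, G_1 = 10^(11.1/10) = 12.88
  Stage 2: F_2 = 10^(7.94/10) = 6.223, G_2 = 10^(−5.93/10) = 0.2553
Friis cascade:
  F = 1.667 + (6.223 − 1)/12.88 = 2.073
NF = 10 log₁₀(2.073) = 3.17 dB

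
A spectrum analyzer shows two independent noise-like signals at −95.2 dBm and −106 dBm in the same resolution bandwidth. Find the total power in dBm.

−94.9 dBm

Convert to linear, add, convert back:
P₁ = 3.02×10⁻¹³ W, P₂ = 2.51×10⁻¹⁴ W
P_tot = 3.27×10⁻¹³ W → 10 log₁₀(P_tot / 10⁻³) = −94.9 dBm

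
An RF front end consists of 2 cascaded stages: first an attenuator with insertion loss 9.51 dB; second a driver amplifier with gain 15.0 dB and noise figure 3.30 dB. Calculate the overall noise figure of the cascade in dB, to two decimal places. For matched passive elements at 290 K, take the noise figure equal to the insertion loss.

12.81 dB

Convert to linear (a loss of L dB is a gain of −L dB): F_i = 10^(NF_i/10), G_i = 10^(G_i,dB/10)
  Stage 1: F_1 = 10^(9.51/10) = 8.933, G_1 = 10^(−9.51/10) = 0.1119
  Stage 2: F_2 = 10^(3.30/10) = 2.138, G_2 = 10^(15.0/10) = 31.62
Friis cascade:
  F = 8.933 + (2.138 − 1)/0.1119 = 19.10
NF = 10 log₁₀(19.10) = 12.81 dB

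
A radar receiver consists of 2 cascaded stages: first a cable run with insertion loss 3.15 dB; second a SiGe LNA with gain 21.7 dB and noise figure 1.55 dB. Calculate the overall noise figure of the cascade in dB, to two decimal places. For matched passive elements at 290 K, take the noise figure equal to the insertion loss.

Convert to linear (a loss of L dB is a gain of −L dB): F_i = 10^(NF_i/10), G_i = 10^(G_i,dB/10)
  Stage 1: F_1 = 10^(3.15/10) = 2.065, G_1 = 10^(−3.15/10) = 0.4842
  Stage 2: F_2 = 10^(1.55/10) = 1.429, G_2 = 10^(21.7/10) = 147.9
Friis cascade:
  F = 2.065 + (1.429 − 1)/0.4842 = 2.951
NF = 10 log₁₀(2.951) = 4.70 dB

4.70 dB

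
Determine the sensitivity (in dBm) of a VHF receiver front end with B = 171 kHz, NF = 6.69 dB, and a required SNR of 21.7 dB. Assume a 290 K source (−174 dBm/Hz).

−93.3 dBm

Sensitivity = −174 + 10 log₁₀(B) + NF + SNR_min
= −174 + 52.33 + 6.69 + 21.7
= −93.28 dBm → −93.3 dBm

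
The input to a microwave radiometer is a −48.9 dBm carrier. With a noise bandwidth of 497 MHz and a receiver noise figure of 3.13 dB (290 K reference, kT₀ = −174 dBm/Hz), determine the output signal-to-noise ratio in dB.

35.0 dB

Noise floor: N = −174 + 10 log₁₀(B) + NF
10 log₁₀(4.97×10⁸) = 86.96 dB
N = −174 + 86.96 + 3.13 = −83.91 dBm
SNR = P_sig − N = −48.9 − (−83.91) = 35.01 dB → 35.0 dB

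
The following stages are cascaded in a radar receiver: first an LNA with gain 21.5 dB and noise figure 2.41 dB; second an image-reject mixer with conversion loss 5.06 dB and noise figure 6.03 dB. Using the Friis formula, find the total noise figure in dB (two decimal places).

Convert to linear (a loss of L dB is a gain of −L dB): F_i = 10^(NF_i/10), G_i = 10^(G_i,dB/10)
  Stage 1: F_1 = 10^(2.41/10) = 1.742, G_1 = 10^(21.5/10) = 141.3
  Stage 2: F_2 = 10^(6.03/10) = 4.009, G_2 = 10^(−5.06/10) = 0.3119
Friis cascade:
  F = 1.742 + (4.009 − 1)/141.3 = 1.763
NF = 10 log₁₀(1.763) = 2.46 dB

2.46 dB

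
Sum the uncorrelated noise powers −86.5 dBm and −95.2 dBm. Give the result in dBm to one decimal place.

−86.0 dBm

Convert to linear, add, convert back:
P₁ = 2.24×10⁻¹² W, P₂ = 3.02×10⁻¹³ W
P_tot = 2.54×10⁻¹² W → 10 log₁₀(P_tot / 10⁻³) = −86.0 dBm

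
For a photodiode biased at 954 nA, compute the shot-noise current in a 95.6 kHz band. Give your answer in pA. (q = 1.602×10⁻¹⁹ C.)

171 pA

I_n = √(2qI·B)
2qI·B = 2 × 1.602×10⁻¹⁹ × 9.54×10⁻⁷ × 9.56×10⁴ = 2.92×10⁻²⁰ A²
I_n = √(2.92×10⁻²⁰) = 1.71×10⁻¹⁰ A = 171 pA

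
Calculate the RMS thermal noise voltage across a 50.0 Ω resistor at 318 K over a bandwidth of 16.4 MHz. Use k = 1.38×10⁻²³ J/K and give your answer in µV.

V_n = √(4kTRB)
4kTRB = 4 × 1.38×10⁻²³ × 318 × 5.00×10¹ × 1.64×10⁷ = 1.44×10⁻¹¹ V²
V_n = √(1.44×10⁻¹¹) = 3.79×10⁻⁶ V = 3.79 µV

3.79 µV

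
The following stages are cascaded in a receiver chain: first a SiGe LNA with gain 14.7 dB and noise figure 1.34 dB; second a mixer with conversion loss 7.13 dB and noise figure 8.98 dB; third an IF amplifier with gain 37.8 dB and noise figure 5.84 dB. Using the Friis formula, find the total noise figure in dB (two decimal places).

3.21 dB

Convert to linear (a loss of L dB is a gain of −L dB): F_i = 10^(NF_i/10), G_i = 10^(G_i,dB/10)
  Stage 1: F_1 = 10^(1.34/10) = 1.361, G_1 = 10^(14.7/10) = 29.51
  Stage 2: F_2 = 10^(8.98/10) = 7.907, G_2 = 10^(−7.13/10) = 0.1936
  Stage 3: F_3 = 10^(5.84/10) = 3.837, G_3 = 10^(37.8/10) = 6026
Friis cascade:
  F = 1.361 + (7.907 − 1)/29.51 + (3.837 − 1)/5.715 = 2.092
NF = 10 log₁₀(2.092) = 3.21 dB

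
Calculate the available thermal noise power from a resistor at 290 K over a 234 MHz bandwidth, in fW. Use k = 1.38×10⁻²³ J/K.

936 fW

P_n = kTB = 1.38×10⁻²³ × 290 × 2.34×10⁸ = 9.36×10⁻¹³ W = 936 fW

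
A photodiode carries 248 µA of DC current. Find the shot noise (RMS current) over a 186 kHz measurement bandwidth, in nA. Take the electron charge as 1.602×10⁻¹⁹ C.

3.84 nA

I_n = √(2qI·B)
2qI·B = 2 × 1.602×10⁻¹⁹ × 2.48×10⁻⁴ × 1.86×10⁵ = 1.48×10⁻¹⁷ A²
I_n = √(1.48×10⁻¹⁷) = 3.84×10⁻⁹ A = 3.84 nA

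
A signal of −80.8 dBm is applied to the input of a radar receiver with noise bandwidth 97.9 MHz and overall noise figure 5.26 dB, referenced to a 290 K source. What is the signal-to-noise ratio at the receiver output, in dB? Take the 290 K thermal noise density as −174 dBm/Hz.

8.0 dB

Noise floor: N = −174 + 10 log₁₀(B) + NF
10 log₁₀(9.79×10⁷) = 79.91 dB
N = −174 + 79.91 + 5.26 = −88.83 dBm
SNR = P_sig − N = −80.8 − (−88.83) = 8.03 dB → 8.0 dB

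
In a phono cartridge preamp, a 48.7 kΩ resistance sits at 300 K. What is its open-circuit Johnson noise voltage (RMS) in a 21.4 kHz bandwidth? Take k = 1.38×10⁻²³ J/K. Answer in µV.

4.15 µV

V_n = √(4kTRB)
4kTRB = 4 × 1.38×10⁻²³ × 300 × 4.87×10⁴ × 2.14×10⁴ = 1.73×10⁻¹¹ V²
V_n = √(1.73×10⁻¹¹) = 4.15×10⁻⁶ V = 4.15 µV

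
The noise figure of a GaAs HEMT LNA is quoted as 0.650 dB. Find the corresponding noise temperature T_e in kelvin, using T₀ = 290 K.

F = 10^(0.650/10) = 1.16145
T_e = (F − 1)·T₀ = (1.16145 − 1) × 290 = 46.8 K

46.8 K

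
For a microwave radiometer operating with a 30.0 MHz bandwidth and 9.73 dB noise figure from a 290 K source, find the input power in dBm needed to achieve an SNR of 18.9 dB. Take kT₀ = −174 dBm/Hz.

Sensitivity = −174 + 10 log₁₀(B) + NF + SNR_min
= −174 + 74.77 + 9.73 + 18.9
= −70.60 dBm → −70.6 dBm

−70.6 dBm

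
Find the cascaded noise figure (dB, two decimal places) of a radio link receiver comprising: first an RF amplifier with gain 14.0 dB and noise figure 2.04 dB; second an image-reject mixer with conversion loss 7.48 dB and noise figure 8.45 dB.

Convert to linear (a loss of L dB is a gain of −L dB): F_i = 10^(NF_i/10), G_i = 10^(G_i,dB/10)
  Stage 1: F_1 = 10^(2.04/10) = 1.600, G_1 = 10^(14.0/10) = 25.12
  Stage 2: F_2 = 10^(8.45/10) = 6.998, G_2 = 10^(−7.48/10) = 0.1786
Friis cascade:
  F = 1.600 + (6.998 − 1)/25.12 = 1.838
NF = 10 log₁₀(1.838) = 2.64 dB

2.64 dB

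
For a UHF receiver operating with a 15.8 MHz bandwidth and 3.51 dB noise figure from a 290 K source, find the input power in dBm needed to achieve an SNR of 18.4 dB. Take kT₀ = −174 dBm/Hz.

−80.1 dBm

Sensitivity = −174 + 10 log₁₀(B) + NF + SNR_min
= −174 + 71.99 + 3.51 + 18.4
= −80.10 dBm → −80.1 dBm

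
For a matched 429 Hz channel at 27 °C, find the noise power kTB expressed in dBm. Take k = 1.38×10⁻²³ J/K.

T = 27 °C + 273.15 = 300.15 K
P_n = kTB = 1.38×10⁻²³ × 300.15 × 4.29×10² = 1.78×10⁻¹⁸ W
In dBm: 10 log₁₀(1.78×10⁻¹⁸ / 10⁻³) = −147.5 dBm

−147.5 dBm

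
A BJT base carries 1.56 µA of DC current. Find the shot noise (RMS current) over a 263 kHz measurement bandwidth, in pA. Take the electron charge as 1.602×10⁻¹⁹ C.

I_n = √(2qI·B)
2qI·B = 2 × 1.602×10⁻¹⁹ × 1.56×10⁻⁶ × 2.63×10⁵ = 1.31×10⁻¹⁹ A²
I_n = √(1.31×10⁻¹⁹) = 3.63×10⁻¹⁰ A = 363 pA

363 pA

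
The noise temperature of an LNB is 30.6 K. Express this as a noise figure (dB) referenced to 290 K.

0.436 dB

F = 1 + T_e/T₀ = 1 + 30.6/290 = 1.10552
NF = 10 log₁₀(1.10552) = 0.436 dB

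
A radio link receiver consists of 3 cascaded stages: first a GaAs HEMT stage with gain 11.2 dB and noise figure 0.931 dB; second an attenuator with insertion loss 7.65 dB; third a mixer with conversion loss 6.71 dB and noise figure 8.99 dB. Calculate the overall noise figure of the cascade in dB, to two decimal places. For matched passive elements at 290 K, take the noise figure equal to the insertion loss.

Convert to linear (a loss of L dB is a gain of −L dB): F_i = 10^(NF_i/10), G_i = 10^(G_i,dB/10)
  Stage 1: F_1 = 10^(0.931/10) = 1.239, G_1 = 10^(11.2/10) = 13.18
  Stage 2: F_2 = 10^(7.65/10) = 5.821, G_2 = 10^(−7.65/10) = 0.1718
  Stage 3: F_3 = 10^(8.99/10) = 7.925, G_3 = 10^(−6.71/10) = 0.2133
Friis cascade:
  F = 1.239 + (5.821 − 1)/13.18 + (7.925 − 1)/2.265 = 4.663
NF = 10 log₁₀(4.663) = 6.69 dB

6.69 dB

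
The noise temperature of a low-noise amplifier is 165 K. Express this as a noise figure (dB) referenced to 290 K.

F = 1 + T_e/T₀ = 1 + 165/290 = 1.56897
NF = 10 log₁₀(1.56897) = 1.96 dB

1.96 dB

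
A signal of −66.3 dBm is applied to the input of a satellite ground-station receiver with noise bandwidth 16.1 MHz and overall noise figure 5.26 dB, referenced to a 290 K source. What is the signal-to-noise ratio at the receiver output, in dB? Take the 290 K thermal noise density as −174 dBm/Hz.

Noise floor: N = −174 + 10 log₁₀(B) + NF
10 log₁₀(1.61×10⁷) = 72.07 dB
N = −174 + 72.07 + 5.26 = −96.67 dBm
SNR = P_sig − N = −66.3 − (−96.67) = 30.37 dB → 30.4 dB

30.4 dB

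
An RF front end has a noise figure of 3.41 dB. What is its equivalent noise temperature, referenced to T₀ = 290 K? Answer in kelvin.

F = 10^(3.41/10) = 2.1928
T_e = (F − 1)·T₀ = (2.1928 − 1) × 290 = 346 K

346 K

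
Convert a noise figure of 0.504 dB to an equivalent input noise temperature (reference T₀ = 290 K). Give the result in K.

35.7 K

F = 10^(0.504/10) = 1.12305
T_e = (F − 1)·T₀ = (1.12305 − 1) × 290 = 35.7 K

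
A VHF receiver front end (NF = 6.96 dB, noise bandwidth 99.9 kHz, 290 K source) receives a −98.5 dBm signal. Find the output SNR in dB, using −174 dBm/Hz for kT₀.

Noise floor: N = −174 + 10 log₁₀(B) + NF
10 log₁₀(9.99×10⁴) = 50 dB
N = −174 + 50 + 6.96 = −117.04 dBm
SNR = P_sig − N = −98.5 − (−117.04) = 18.54 dB → 18.5 dB

18.5 dB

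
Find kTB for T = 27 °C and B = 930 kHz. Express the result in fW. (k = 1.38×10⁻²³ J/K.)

3.85 fW

T = 27 °C + 273.15 = 300.15 K
P_n = kTB = 1.38×10⁻²³ × 300.15 × 9.30×10⁵ = 3.85×10⁻¹⁵ W = 3.85 fW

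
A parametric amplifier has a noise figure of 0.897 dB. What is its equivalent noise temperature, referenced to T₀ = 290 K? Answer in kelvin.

F = 10^(0.897/10) = 1.22942
T_e = (F − 1)·T₀ = (1.22942 − 1) × 290 = 66.5 K

66.5 K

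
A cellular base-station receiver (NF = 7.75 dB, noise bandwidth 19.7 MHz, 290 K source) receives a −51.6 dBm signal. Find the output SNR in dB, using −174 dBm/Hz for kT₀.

Noise floor: N = −174 + 10 log₁₀(B) + NF
10 log₁₀(1.97×10⁷) = 72.94 dB
N = −174 + 72.94 + 7.75 = −93.31 dBm
SNR = P_sig − N = −51.6 − (−93.31) = 41.71 dB → 41.7 dB

41.7 dB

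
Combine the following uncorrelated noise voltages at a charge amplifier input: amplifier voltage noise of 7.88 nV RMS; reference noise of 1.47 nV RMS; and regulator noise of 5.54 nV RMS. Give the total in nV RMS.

Uncorrelated sources add in power (mean-square): V_tot = √(ΣV_i²)
V_tot = √[(7.88×10⁻⁹)² + (1.47×10⁻⁹)² + (5.54×10⁻⁹)²] = 9.74×10⁻⁹ V = 9.74 nV

9.74 nV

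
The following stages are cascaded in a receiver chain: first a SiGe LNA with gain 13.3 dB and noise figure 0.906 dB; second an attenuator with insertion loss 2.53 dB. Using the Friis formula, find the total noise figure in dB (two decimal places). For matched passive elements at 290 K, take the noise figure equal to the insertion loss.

Convert to linear (a loss of L dB is a gain of −L dB): F_i = 10^(NF_i/10), G_i = 10^(G_i,dB/10)
  Stage 1: F_1 = 10^(0.906/10) = 1.232, G_1 = 10^(13.3/10) = 21.38
  Stage 2: F_2 = 10^(2.53/10) = 1.791, G_2 = 10^(−2.53/10) = 0.5585
Friis cascade:
  F = 1.232 + (1.791 − 1)/21.38 = 1.269
NF = 10 log₁₀(1.269) = 1.03 dB

1.03 dB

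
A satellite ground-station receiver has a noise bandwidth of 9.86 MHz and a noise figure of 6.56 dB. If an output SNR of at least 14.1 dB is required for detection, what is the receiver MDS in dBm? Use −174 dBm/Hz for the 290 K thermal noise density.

Sensitivity = −174 + 10 log₁₀(B) + NF + SNR_min
= −174 + 69.94 + 6.56 + 14.1
= −83.40 dBm → −83.4 dBm

−83.4 dBm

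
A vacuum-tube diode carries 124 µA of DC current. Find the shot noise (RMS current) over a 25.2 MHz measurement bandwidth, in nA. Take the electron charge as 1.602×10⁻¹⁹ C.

31.6 nA

I_n = √(2qI·B)
2qI·B = 2 × 1.602×10⁻¹⁹ × 1.24×10⁻⁴ × 2.52×10⁷ = 1.00×10⁻¹⁵ A²
I_n = √(1.00×10⁻¹⁵) = 3.16×10⁻⁸ A = 31.6 nA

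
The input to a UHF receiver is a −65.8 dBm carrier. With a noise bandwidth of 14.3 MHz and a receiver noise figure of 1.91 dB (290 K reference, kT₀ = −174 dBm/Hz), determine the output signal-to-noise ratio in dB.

34.7 dB

Noise floor: N = −174 + 10 log₁₀(B) + NF
10 log₁₀(1.43×10⁷) = 71.55 dB
N = −174 + 71.55 + 1.91 = −100.54 dBm
SNR = P_sig − N = −65.8 − (−100.54) = 34.74 dB → 34.7 dB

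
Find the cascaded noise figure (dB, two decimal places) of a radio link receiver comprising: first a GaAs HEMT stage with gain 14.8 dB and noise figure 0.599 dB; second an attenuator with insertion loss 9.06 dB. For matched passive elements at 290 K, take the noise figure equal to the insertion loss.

1.40 dB

Convert to linear (a loss of L dB is a gain of −L dB): F_i = 10^(NF_i/10), G_i = 10^(G_i,dB/10)
  Stage 1: F_1 = 10^(0.599/10) = 1.148, G_1 = 10^(14.8/10) = 30.20
  Stage 2: F_2 = 10^(9.06/10) = 8.054, G_2 = 10^(−9.06/10) = 0.1242
Friis cascade:
  F = 1.148 + (8.054 − 1)/30.20 = 1.381
NF = 10 log₁₀(1.381) = 1.40 dB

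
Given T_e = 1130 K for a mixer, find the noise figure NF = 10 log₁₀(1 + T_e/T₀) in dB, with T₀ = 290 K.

F = 1 + T_e/T₀ = 1 + 1130/290 = 4.89655
NF = 10 log₁₀(4.89655) = 6.90 dB

6.90 dB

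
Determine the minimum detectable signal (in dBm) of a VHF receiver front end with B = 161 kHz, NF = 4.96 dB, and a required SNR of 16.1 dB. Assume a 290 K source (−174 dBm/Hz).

−100.9 dBm

Sensitivity = −174 + 10 log₁₀(B) + NF + SNR_min
= −174 + 52.07 + 4.96 + 16.1
= −100.87 dBm → −100.9 dBm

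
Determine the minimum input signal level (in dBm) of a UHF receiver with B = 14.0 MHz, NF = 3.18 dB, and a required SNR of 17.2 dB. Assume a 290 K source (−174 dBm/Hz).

Sensitivity = −174 + 10 log₁₀(B) + NF + SNR_min
= −174 + 71.46 + 3.18 + 17.2
= −82.16 dBm → −82.2 dBm

−82.2 dBm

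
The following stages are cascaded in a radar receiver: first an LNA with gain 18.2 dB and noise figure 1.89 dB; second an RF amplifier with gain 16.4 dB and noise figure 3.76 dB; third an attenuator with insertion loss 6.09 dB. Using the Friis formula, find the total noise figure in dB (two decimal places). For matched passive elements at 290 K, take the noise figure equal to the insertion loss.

Convert to linear (a loss of L dB is a gain of −L dB): F_i = 10^(NF_i/10), G_i = 10^(G_i,dB/10)
  Stage 1: F_1 = 10^(1.89/10) = 1.545, G_1 = 10^(18.2/10) = 66.07
  Stage 2: F_2 = 10^(3.76/10) = 2.377, G_2 = 10^(16.4/10) = 43.65
  Stage 3: F_3 = 10^(6.09/10) = 4.064, G_3 = 10^(−6.09/10) = 0.2460
Friis cascade:
  F = 1.545 + (2.377 − 1)/66.07 + (4.064 − 1)/2884 = 1.567
NF = 10 log₁₀(1.567) = 1.95 dB

1.95 dB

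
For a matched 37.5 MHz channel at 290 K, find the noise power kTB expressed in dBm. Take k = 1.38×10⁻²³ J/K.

P_n = kTB = 1.38×10⁻²³ × 290 × 3.75×10⁷ = 1.50×10⁻¹³ W
In dBm: 10 log₁₀(1.50×10⁻¹³ / 10⁻³) = −98.2 dBm

−98.2 dBm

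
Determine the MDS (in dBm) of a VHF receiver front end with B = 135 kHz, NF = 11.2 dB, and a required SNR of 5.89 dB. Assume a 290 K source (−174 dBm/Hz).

−105.6 dBm

Sensitivity = −174 + 10 log₁₀(B) + NF + SNR_min
= −174 + 51.3 + 11.2 + 5.89
= −105.61 dBm → −105.6 dBm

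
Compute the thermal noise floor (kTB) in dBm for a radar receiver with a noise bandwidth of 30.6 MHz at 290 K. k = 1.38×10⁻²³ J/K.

−99.1 dBm

P_n = kTB = 1.38×10⁻²³ × 290 × 3.06×10⁷ = 1.22×10⁻¹³ W
In dBm: 10 log₁₀(1.22×10⁻¹³ / 10⁻³) = −99.1 dBm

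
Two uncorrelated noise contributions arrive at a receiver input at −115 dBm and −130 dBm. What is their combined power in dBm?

Convert to linear, add, convert back:
P₁ = 3.16×10⁻¹⁵ W, P₂ = 1.00×10⁻¹⁶ W
P_tot = 3.26×10⁻¹⁵ W → 10 log₁₀(P_tot / 10⁻³) = −114.9 dBm

−114.9 dBm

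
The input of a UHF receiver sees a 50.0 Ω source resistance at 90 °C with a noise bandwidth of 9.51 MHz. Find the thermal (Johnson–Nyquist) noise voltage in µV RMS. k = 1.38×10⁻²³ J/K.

3.09 µV

T = 90 °C + 273.15 = 363.15 K
V_n = √(4kTRB)
4kTRB = 4 × 1.38×10⁻²³ × 363.15 × 5.00×10¹ × 9.51×10⁶ = 9.53×10⁻¹² V²
V_n = √(9.53×10⁻¹²) = 3.09×10⁻⁶ V = 3.09 µV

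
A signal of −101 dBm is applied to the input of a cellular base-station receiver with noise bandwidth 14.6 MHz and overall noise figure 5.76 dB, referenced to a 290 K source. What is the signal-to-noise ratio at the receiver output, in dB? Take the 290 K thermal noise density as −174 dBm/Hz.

−4.4 dB

Noise floor: N = −174 + 10 log₁₀(B) + NF
10 log₁₀(1.46×10⁷) = 71.64 dB
N = −174 + 71.64 + 5.76 = −96.60 dBm
SNR = P_sig − N = −101 − (−96.60) = −4.40 dB → −4.4 dB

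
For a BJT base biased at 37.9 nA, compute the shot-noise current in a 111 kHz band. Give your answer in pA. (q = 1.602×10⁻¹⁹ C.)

I_n = √(2qI·B)
2qI·B = 2 × 1.602×10⁻¹⁹ × 3.79×10⁻⁸ × 1.11×10⁵ = 1.35×10⁻²¹ A²
I_n = √(1.35×10⁻²¹) = 3.67×10⁻¹¹ A = 36.7 pA

36.7 pA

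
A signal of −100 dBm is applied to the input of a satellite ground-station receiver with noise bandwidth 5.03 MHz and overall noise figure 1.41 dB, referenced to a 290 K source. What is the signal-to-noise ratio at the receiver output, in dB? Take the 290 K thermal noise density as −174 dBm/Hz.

Noise floor: N = −174 + 10 log₁₀(B) + NF
10 log₁₀(5.03×10⁶) = 67.02 dB
N = −174 + 67.02 + 1.41 = −105.57 dBm
SNR = P_sig − N = −100 − (−105.57) = 5.57 dB → 5.6 dB

5.6 dB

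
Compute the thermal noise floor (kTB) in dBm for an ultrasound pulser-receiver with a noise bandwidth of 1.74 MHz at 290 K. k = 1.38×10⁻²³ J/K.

−111.6 dBm

P_n = kTB = 1.38×10⁻²³ × 290 × 1.74×10⁶ = 6.96×10⁻¹⁵ W
In dBm: 10 log₁₀(6.96×10⁻¹⁵ / 10⁻³) = −111.6 dBm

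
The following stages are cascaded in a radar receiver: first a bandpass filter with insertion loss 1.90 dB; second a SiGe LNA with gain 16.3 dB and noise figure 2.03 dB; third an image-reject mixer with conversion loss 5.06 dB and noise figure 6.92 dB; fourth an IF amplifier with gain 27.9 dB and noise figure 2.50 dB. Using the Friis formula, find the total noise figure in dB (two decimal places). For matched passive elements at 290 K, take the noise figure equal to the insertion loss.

4.32 dB

Convert to linear (a loss of L dB is a gain of −L dB): F_i = 10^(NF_i/10), G_i = 10^(G_i,dB/10)
  Stage 1: F_1 = 10^(1.90/10) = 1.549, G_1 = 10^(−1.90/10) = 0.6457
  Stage 2: F_2 = 10^(2.03/10) = 1.596, G_2 = 10^(16.3/10) = 42.66
  Stage 3: F_3 = 10^(6.92/10) = 4.920, G_3 = 10^(−5.06/10) = 0.3119
  Stage 4: F_4 = 10^(2.50/10) = 1.778, G_4 = 10^(27.9/10) = 616.6
Friis cascade:
  F = 1.549 + (1.596 − 1)/0.6457 + (4.920 − 1)/27.54 + (1.778 − 1)/8.590 = 2.705
NF = 10 log₁₀(2.705) = 4.32 dB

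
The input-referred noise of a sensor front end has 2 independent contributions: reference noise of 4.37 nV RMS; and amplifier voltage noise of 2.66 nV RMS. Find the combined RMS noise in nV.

5.12 nV

Uncorrelated sources add in power (mean-square): V_tot = √(ΣV_i²)
V_tot = √[(4.37×10⁻⁹)² + (2.66×10⁻⁹)²] = 5.12×10⁻⁹ V = 5.12 nV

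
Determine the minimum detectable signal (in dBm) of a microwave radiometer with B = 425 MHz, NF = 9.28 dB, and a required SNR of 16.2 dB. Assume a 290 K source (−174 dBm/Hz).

−62.2 dBm

Sensitivity = −174 + 10 log₁₀(B) + NF + SNR_min
= −174 + 86.28 + 9.28 + 16.2
= −62.24 dBm → −62.2 dBm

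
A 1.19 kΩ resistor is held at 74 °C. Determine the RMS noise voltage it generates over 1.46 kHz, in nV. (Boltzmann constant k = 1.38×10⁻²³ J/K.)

T = 74 °C + 273.15 = 347.15 K
V_n = √(4kTRB)
4kTRB = 4 × 1.38×10⁻²³ × 347.15 × 1.19×10³ × 1.46×10³ = 3.33×10⁻¹⁴ V²
V_n = √(3.33×10⁻¹⁴) = 1.82×10⁻⁷ V = 182 nV

182 nV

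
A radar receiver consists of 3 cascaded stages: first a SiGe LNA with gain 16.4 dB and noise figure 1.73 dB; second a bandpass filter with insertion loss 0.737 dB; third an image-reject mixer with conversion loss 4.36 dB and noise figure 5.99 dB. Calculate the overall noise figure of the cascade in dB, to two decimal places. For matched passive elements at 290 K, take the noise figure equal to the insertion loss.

Convert to linear (a loss of L dB is a gain of −L dB): F_i = 10^(NF_i/10), G_i = 10^(G_i,dB/10)
  Stage 1: F_1 = 10^(1.73/10) = 1.489, G_1 = 10^(16.4/10) = 43.65
  Stage 2: F_2 = 10^(0.737/10) = 1.185, G_2 = 10^(−0.737/10) = 0.8439
  Stage 3: F_3 = 10^(5.99/10) = 3.972, G_3 = 10^(−4.36/10) = 0.3664
Friis cascade:
  F = 1.489 + (1.185 − 1)/43.65 + (3.972 − 1)/36.84 = 1.574
NF = 10 log₁₀(1.574) = 1.97 dB

1.97 dB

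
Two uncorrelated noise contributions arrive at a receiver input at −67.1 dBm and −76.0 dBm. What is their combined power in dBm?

Convert to linear, add, convert back:
P₁ = 1.95×10⁻¹⁰ W, P₂ = 2.51×10⁻¹¹ W
P_tot = 2.20×10⁻¹⁰ W → 10 log₁₀(P_tot / 10⁻³) = −66.6 dBm

−66.6 dBm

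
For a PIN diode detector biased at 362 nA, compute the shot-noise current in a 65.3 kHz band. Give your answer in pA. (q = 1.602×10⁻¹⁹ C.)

87.0 pA

I_n = √(2qI·B)
2qI·B = 2 × 1.602×10⁻¹⁹ × 3.62×10⁻⁷ × 6.53×10⁴ = 7.57×10⁻²¹ A²
I_n = √(7.57×10⁻²¹) = 8.70×10⁻¹¹ A = 87.0 pA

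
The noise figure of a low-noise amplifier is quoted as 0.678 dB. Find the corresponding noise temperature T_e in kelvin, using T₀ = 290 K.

F = 10^(0.678/10) = 1.16896
T_e = (F − 1)·T₀ = (1.16896 − 1) × 290 = 49.0 K

49.0 K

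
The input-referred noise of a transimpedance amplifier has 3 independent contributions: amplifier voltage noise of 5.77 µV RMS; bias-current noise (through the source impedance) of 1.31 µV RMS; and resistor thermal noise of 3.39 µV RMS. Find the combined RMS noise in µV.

Uncorrelated sources add in power (mean-square): V_tot = √(ΣV_i²)
V_tot = √[(5.77×10⁻⁶)² + (1.31×10⁻⁶)² + (3.39×10⁻⁶)²] = 6.82×10⁻⁶ V = 6.82 µV

6.82 µV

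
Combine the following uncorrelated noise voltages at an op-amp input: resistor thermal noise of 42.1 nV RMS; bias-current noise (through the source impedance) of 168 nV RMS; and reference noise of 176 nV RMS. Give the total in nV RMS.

247 nV

Uncorrelated sources add in power (mean-square): V_tot = √(ΣV_i²)
V_tot = √[(4.21×10⁻⁸)² + (1.68×10⁻⁷)² + (1.76×10⁻⁷)²] = 2.47×10⁻⁷ V = 247 nV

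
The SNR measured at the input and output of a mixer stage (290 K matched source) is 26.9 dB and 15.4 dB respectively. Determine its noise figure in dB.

NF (dB) = SNR_in(dB) − SNR_out(dB) when the source is at T₀
NF = 26.9 − 15.4 = 11.5 dB

11.5 dB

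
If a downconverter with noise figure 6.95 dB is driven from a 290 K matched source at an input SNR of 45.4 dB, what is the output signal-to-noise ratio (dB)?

38.45 dB

By definition F = SNR_in/SNR_out, so in dB: SNR_out = SNR_in − NF
SNR_out = 45.4 − 6.95 = 38.45 dB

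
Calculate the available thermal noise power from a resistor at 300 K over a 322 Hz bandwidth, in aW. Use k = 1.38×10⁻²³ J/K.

1.33 aW

P_n = kTB = 1.38×10⁻²³ × 300 × 3.22×10² = 1.33×10⁻¹⁸ W = 1.33 aW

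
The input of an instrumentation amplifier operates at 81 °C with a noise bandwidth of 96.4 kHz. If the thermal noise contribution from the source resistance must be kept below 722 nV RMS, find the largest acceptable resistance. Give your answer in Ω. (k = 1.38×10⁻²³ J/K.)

T = 81 °C + 273.15 = 354.15 K
Johnson–Nyquist: V_n = √(4kTRB) ⇒ R = V_n² / (4kTB)
4kTB = 4 × 1.38×10⁻²³ × 354.15 × 9.64×10⁴ = 1.88×10⁻¹⁵
R = (7.22×10⁻⁷)² / 1.88×10⁻¹⁵ = 2.77×10² Ω = 277 Ω

277 Ω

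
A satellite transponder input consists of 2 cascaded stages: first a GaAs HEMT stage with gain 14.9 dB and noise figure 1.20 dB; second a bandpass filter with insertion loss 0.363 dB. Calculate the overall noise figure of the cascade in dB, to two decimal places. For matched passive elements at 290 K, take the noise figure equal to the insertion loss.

Convert to linear (a loss of L dB is a gain of −L dB): F_i = 10^(NF_i/10), G_i = 10^(G_i,dB/10)
  Stage 1: F_1 = 10^(1.20/10) = 1.318, G_1 = 10^(14.9/10) = 30.90
  Stage 2: F_2 = 10^(0.363/10) = 1.087, G_2 = 10^(−0.363/10) = 0.9198
Friis cascade:
  F = 1.318 + (1.087 − 1)/30.90 = 1.321
NF = 10 log₁₀(1.321) = 1.21 dB

1.21 dB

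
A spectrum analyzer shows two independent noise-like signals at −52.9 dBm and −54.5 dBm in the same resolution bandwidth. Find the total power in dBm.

−50.6 dBm

Convert to linear, add, convert back:
P₁ = 5.13×10⁻⁹ W, P₂ = 3.55×10⁻⁹ W
P_tot = 8.68×10⁻⁹ W → 10 log₁₀(P_tot / 10⁻³) = −50.6 dBm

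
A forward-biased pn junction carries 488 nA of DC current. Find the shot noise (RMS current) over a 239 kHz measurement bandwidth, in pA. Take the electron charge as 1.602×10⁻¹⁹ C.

193 pA

I_n = √(2qI·B)
2qI·B = 2 × 1.602×10⁻¹⁹ × 4.88×10⁻⁷ × 2.39×10⁵ = 3.74×10⁻²⁰ A²
I_n = √(3.74×10⁻²⁰) = 1.93×10⁻¹⁰ A = 193 pA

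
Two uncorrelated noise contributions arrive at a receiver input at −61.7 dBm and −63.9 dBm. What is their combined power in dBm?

−59.7 dBm

Convert to linear, add, convert back:
P₁ = 6.76×10⁻¹⁰ W, P₂ = 4.07×10⁻¹⁰ W
P_tot = 1.08×10⁻⁹ W → 10 log₁₀(P_tot / 10⁻³) = −59.7 dBm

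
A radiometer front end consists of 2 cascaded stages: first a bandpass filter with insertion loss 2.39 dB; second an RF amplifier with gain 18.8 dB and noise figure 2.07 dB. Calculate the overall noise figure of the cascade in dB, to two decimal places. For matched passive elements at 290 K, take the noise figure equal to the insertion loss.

4.46 dB

Convert to linear (a loss of L dB is a gain of −L dB): F_i = 10^(NF_i/10), G_i = 10^(G_i,dB/10)
  Stage 1: F_1 = 10^(2.39/10) = 1.734, G_1 = 10^(−2.39/10) = 0.5768
  Stage 2: F_2 = 10^(2.07/10) = 1.611, G_2 = 10^(18.8/10) = 75.86
Friis cascade:
  F = 1.734 + (1.611 − 1)/0.5768 = 2.793
NF = 10 log₁₀(2.793) = 4.46 dB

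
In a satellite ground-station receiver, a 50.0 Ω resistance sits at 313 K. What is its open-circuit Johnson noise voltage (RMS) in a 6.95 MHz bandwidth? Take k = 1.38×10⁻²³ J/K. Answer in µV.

2.45 µV

V_n = √(4kTRB)
4kTRB = 4 × 1.38×10⁻²³ × 313 × 5.00×10¹ × 6.95×10⁶ = 6.00×10⁻¹² V²
V_n = √(6.00×10⁻¹²) = 2.45×10⁻⁶ V = 2.45 µV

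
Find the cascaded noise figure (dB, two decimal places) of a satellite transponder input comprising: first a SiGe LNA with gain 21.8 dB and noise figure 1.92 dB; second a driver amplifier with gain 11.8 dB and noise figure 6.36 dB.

1.98 dB

Convert to linear (a loss of L dB is a gain of −L dB): F_i = 10^(NF_i/10), G_i = 10^(G_i,dB/10)
  Stage 1: F_1 = 10^(1.92/10) = 1.556, G_1 = 10^(21.8/10) = 151.4
  Stage 2: F_2 = 10^(6.36/10) = 4.325, G_2 = 10^(11.8/10) = 15.14
Friis cascade:
  F = 1.556 + (4.325 − 1)/151.4 = 1.578
NF = 10 log₁₀(1.578) = 1.98 dB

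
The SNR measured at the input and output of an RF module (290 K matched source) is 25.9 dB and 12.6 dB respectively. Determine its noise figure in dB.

13.3 dB

NF (dB) = SNR_in(dB) − SNR_out(dB) when the source is at T₀
NF = 25.9 − 12.6 = 13.3 dB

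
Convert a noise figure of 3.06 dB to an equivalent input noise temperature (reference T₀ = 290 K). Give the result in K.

297 K

F = 10^(3.06/10) = 2.02302
T_e = (F − 1)·T₀ = (2.02302 − 1) × 290 = 297 K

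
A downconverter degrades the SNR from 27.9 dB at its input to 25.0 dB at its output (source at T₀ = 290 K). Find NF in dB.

2.9 dB

NF (dB) = SNR_in(dB) − SNR_out(dB) when the source is at T₀
NF = 27.9 − 25.0 = 2.9 dB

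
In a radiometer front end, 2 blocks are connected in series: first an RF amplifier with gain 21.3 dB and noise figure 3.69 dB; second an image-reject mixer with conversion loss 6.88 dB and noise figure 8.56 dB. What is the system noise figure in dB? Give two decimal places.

Convert to linear (a loss of L dB is a gain of −L dB): F_i = 10^(NF_i/10), G_i = 10^(G_i,dB/10)
  Stage 1: F_1 = 10^(3.69/10) = 2.339, G_1 = 10^(21.3/10) = 134.9
  Stage 2: F_2 = 10^(8.56/10) = 7.178, G_2 = 10^(−6.88/10) = 0.2051
Friis cascade:
  F = 2.339 + (7.178 − 1)/134.9 = 2.385
NF = 10 log₁₀(2.385) = 3.77 dB

3.77 dB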